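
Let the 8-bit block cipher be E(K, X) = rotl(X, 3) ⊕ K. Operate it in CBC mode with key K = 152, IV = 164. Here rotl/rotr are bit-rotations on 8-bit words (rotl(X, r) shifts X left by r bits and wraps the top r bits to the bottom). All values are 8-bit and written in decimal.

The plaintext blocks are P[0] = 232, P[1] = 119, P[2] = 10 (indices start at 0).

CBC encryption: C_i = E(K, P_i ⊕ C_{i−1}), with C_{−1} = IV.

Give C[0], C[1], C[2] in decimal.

C[0] = 250, C[1] = 244, C[2] = 111

C[0]: P[0] ⊕ 164 = 76; E(K, 76) = 250.
C[1]: P[1] ⊕ 250 = 141; E(K, 141) = 244.
C[2]: P[2] ⊕ 244 = 254; E(K, 254) = 111.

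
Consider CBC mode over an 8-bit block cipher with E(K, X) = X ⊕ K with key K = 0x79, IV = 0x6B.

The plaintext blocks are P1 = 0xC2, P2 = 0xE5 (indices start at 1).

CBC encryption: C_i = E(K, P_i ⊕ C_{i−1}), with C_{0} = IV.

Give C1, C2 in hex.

C1: P1 ⊕ 0x6B = 0xA9; E(K, 0xA9) = 0xD0.
C2: P2 ⊕ 0xD0 = 0x35; E(K, 0x35) = 0x4C.

C1 = 0xD0, C2 = 0x4C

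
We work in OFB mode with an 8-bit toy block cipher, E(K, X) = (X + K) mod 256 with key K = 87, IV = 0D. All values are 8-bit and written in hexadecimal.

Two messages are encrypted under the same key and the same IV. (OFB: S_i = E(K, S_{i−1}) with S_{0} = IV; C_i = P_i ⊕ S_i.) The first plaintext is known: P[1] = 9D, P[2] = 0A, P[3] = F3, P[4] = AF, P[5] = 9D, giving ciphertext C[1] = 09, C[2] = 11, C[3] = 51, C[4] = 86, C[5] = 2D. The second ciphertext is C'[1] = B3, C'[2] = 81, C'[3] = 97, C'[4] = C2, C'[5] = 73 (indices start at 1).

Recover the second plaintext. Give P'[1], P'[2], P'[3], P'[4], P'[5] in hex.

P'[1] = 27, P'[2] = 9A, P'[3] = 35, P'[4] = EB, P'[5] = C3

In OFB with a reused IV, both messages share the same keystream S_i, so C_i ⊕ C'_i = P_i ⊕ P'_i and thus P'_i = P_i ⊕ C_i ⊕ C'_i.
P'[1]: 9D ⊕ 09 ⊕ B3 = 27.
P'[2]: 0A ⊕ 11 ⊕ 81 = 9A.
P'[3]: F3 ⊕ 51 ⊕ 97 = 35.
P'[4]: AF ⊕ 86 ⊕ C2 = EB.
P'[5]: 9D ⊕ 2D ⊕ 73 = C3.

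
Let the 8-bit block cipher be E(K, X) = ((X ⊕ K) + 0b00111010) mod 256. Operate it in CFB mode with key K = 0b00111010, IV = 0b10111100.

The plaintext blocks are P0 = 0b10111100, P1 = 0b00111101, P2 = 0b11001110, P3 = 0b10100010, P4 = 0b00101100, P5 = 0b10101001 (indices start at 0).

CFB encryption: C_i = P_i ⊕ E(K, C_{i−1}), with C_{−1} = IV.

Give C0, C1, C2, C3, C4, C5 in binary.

C0: E(K, 0b10111100) = 0b11000000; 0b10111100 ⊕ 0b11000000 = 0b01111100.
C1: E(K, 0b01111100) = 0b10000000; 0b00111101 ⊕ 0b10000000 = 0b10111101.
C2: E(K, 0b10111101) = 0b11000001; 0b11001110 ⊕ 0b11000001 = 0b00001111.
C3: E(K, 0b00001111) = 0b01101111; 0b10100010 ⊕ 0b01101111 = 0b11001101.
C4: E(K, 0b11001101) = 0b00110001; 0b00101100 ⊕ 0b00110001 = 0b00011101.
C5: E(K, 0b00011101) = 0b01100001; 0b10101001 ⊕ 0b01100001 = 0b11001000.

C0 = 0b01111100, C1 = 0b10111101, C2 = 0b00001111, C3 = 0b11001101, C4 = 0b00011101, C5 = 0b11001000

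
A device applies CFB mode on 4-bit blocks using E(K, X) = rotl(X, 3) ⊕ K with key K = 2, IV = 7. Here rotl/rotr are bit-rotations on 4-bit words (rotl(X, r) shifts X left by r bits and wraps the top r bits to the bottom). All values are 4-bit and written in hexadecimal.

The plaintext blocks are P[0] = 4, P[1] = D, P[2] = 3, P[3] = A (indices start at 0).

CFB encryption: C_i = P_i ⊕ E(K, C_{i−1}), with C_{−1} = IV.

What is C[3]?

C[0]: E(K, 7) = 9; 4 ⊕ 9 = D.
C[1]: E(K, D) = C; D ⊕ C = 1.
C[2]: E(K, 1) = A; 3 ⊕ A = 9.
C[3]: E(K, 9) = E; A ⊕ E = 4.

C[3] = 4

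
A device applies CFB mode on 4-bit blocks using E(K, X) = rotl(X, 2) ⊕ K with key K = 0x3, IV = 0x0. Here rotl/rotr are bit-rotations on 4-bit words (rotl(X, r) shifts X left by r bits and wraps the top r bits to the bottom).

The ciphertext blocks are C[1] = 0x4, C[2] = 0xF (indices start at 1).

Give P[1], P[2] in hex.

P[1] = 0x7, P[2] = 0xD

CFB decryption: P_i = C_i ⊕ E(K, C_{i−1}), with C_{0} = IV.
P[1]: E(K, 0x0) = 0x3; 0x4 ⊕ 0x3 = 0x7.
P[2]: E(K, 0x4) = 0x2; 0xF ⊕ 0x2 = 0xD.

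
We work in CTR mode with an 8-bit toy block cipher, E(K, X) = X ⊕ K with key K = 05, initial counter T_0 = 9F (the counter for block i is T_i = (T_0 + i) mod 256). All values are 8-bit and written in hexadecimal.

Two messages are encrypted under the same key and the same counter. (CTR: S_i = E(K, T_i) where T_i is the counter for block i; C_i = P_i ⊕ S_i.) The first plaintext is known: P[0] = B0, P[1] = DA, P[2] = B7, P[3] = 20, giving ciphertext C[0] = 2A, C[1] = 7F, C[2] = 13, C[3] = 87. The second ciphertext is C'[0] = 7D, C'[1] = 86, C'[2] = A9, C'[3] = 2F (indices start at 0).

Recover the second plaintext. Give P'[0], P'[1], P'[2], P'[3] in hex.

In CTR with a reused counter, both messages share the same keystream S_i, so C_i ⊕ C'_i = P_i ⊕ P'_i and thus P'_i = P_i ⊕ C_i ⊕ C'_i.
P'[0]: B0 ⊕ 2A ⊕ 7D = E7.
P'[1]: DA ⊕ 7F ⊕ 86 = 23.
P'[2]: B7 ⊕ 13 ⊕ A9 = 0D.
P'[3]: 20 ⊕ 87 ⊕ 2F = 88.

P'[0] = E7, P'[1] = 23, P'[2] = 0D, P'[3] = 88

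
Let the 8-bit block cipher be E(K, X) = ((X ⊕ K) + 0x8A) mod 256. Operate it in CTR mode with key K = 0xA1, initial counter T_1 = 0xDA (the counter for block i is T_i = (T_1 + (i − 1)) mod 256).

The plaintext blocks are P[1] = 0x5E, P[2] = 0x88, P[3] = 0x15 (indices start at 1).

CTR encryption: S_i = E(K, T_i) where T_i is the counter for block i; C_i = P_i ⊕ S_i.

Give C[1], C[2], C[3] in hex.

C[1] = 0x5B, C[2] = 0x8C, C[3] = 0x12

C[1]: T = 0xDA, S = E(K, T) = 0x05; 0x5E ⊕ 0x05 = 0x5B.
C[2]: T = 0xDB, S = E(K, T) = 0x04; 0x88 ⊕ 0x04 = 0x8C.
C[3]: T = 0xDC, S = E(K, T) = 0x07; 0x15 ⊕ 0x07 = 0x12.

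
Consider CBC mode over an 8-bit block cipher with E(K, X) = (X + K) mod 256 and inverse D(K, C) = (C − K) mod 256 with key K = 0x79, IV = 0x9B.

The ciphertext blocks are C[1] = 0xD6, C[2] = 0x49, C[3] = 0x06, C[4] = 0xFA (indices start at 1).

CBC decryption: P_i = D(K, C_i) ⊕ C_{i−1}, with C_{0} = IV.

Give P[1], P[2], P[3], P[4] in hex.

P[1] = 0xC6, P[2] = 0x06, P[3] = 0xC4, P[4] = 0x87

P[1]: D(K, 0xD6) = 0x5D; 0x5D ⊕ 0x9B = 0xC6.
P[2]: D(K, 0x49) = 0xD0; 0xD0 ⊕ 0xD6 = 0x06.
P[3]: D(K, 0x06) = 0x8D; 0x8D ⊕ 0x49 = 0xC4.
P[4]: D(K, 0xFA) = 0x81; 0x81 ⊕ 0x06 = 0x87.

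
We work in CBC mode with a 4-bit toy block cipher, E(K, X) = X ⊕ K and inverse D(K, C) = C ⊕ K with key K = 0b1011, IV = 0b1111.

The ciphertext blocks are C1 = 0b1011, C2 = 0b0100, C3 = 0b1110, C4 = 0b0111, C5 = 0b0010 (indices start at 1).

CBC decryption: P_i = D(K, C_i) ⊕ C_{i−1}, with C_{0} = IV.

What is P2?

P2: D(K, 0b0100) = 0b1111; 0b1111 ⊕ 0b1011 = 0b0100.

P2 = 0b0100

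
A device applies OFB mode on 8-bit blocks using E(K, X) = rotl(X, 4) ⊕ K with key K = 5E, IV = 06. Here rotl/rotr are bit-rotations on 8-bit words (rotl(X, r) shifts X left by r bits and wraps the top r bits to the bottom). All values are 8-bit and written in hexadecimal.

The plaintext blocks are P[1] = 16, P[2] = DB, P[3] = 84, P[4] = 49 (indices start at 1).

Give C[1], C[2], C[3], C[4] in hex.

C[1] = 28, C[2] = 66, C[3] = 01, C[4] = 4F

OFB encryption: S_i = E(K, S_{i−1}) with S_{0} = IV; C_i = P_i ⊕ S_i.
C[1]: S = E(K, 06) = 3E; 16 ⊕ 3E = 28.
C[2]: S = E(K, 3E) = BD; DB ⊕ BD = 66.
C[3]: S = E(K, BD) = 85; 84 ⊕ 85 = 01.
C[4]: S = E(K, 85) = 06; 49 ⊕ 06 = 4F.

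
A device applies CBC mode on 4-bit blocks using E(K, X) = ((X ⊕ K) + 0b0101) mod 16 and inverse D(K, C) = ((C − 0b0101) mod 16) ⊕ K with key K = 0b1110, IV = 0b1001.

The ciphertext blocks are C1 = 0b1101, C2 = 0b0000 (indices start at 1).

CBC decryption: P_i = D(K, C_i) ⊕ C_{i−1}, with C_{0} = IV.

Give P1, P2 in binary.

P1 = 0b1111, P2 = 0b1000

P1: D(K, 0b1101) = 0b0110; 0b0110 ⊕ 0b1001 = 0b1111.
P2: D(K, 0b0000) = 0b0101; 0b0101 ⊕ 0b1101 = 0b1000.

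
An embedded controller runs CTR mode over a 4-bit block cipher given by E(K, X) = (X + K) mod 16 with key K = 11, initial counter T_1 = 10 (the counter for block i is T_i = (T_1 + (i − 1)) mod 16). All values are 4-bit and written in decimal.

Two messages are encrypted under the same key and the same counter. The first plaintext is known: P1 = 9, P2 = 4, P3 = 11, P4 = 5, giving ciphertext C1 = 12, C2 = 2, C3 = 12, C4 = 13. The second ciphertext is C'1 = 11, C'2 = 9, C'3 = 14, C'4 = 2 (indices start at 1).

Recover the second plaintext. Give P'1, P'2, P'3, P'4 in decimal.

P'1 = 14, P'2 = 15, P'3 = 9, P'4 = 10

In CTR with a reused counter, both messages share the same keystream S_i, so C_i ⊕ C'_i = P_i ⊕ P'_i and thus P'_i = P_i ⊕ C_i ⊕ C'_i.
P'1: 9 ⊕ 12 ⊕ 11 = 14.
P'2: 4 ⊕ 2 ⊕ 9 = 15.
P'3: 11 ⊕ 12 ⊕ 14 = 9.
P'4: 5 ⊕ 13 ⊕ 2 = 10.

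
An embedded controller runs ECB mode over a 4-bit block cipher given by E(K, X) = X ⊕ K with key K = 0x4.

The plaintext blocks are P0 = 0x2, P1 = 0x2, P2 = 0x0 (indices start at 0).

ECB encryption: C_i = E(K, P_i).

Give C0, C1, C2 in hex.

C0: E(K, 0x2) = 0x6.
C1: E(K, 0x2) = 0x6.
C2: E(K, 0x0) = 0x4.

C0 = 0x6, C1 = 0x6, C2 = 0x4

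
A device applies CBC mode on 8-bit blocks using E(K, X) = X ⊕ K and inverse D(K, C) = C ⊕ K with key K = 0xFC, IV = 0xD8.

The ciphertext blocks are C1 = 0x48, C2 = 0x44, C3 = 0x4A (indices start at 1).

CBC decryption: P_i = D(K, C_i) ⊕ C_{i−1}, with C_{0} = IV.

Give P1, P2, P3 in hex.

P1: D(K, 0x48) = 0xB4; 0xB4 ⊕ 0xD8 = 0x6C.
P2: D(K, 0x44) = 0xB8; 0xB8 ⊕ 0x48 = 0xF0.
P3: D(K, 0x4A) = 0xB6; 0xB6 ⊕ 0x44 = 0xF2.

P1 = 0x6C, P2 = 0xF0, P3 = 0xF2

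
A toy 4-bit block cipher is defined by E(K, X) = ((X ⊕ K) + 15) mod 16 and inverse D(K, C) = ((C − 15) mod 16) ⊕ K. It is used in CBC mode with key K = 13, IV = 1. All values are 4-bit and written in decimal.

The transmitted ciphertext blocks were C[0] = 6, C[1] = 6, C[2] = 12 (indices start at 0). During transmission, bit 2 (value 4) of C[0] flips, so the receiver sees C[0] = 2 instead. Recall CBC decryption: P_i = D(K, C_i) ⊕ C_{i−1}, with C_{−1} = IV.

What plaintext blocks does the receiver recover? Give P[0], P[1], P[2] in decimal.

Only C[0] changed, to 2. In CBC, a change in C_i garbles P_i and flips the same bit in P_{i+1}. Decrypting the received ciphertext:
P[0]: D(K, 2) = 14; 14 ⊕ 1 = 15.
P[1]: D(K, 6) = 10; 10 ⊕ 2 = 8.
P[2]: D(K, 12) = 0; 0 ⊕ 6 = 6.
Blocks that differ from the original plaintext: P[0], P[1].

P[0] = 15, P[1] = 8, P[2] = 6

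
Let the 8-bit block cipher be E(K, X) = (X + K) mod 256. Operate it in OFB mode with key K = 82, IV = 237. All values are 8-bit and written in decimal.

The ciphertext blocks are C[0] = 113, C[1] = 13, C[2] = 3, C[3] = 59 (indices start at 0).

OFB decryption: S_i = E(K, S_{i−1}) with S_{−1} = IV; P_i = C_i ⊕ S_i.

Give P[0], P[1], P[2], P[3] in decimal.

P[0] = 78, P[1] = 156, P[2] = 224, P[3] = 14

P[0]: S = E(K, 237) = 63; 113 ⊕ 63 = 78.
P[1]: S = E(K, 63) = 145; 13 ⊕ 145 = 156.
P[2]: S = E(K, 145) = 227; 3 ⊕ 227 = 224.
P[3]: S = E(K, 227) = 53; 59 ⊕ 53 = 14.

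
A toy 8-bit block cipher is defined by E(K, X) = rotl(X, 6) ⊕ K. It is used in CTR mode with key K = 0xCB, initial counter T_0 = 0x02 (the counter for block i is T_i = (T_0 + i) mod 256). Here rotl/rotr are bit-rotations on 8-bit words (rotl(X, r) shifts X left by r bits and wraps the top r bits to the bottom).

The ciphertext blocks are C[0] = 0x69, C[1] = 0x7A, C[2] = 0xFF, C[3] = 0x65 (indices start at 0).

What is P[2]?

CTR decryption: S_i = E(K, T_i) where T_i is the counter for block i; P_i = C_i ⊕ S_i.
P[2]: T = 0x04, S = E(K, T) = 0xCA; 0xFF ⊕ 0xCA = 0x35.

P[2] = 0x35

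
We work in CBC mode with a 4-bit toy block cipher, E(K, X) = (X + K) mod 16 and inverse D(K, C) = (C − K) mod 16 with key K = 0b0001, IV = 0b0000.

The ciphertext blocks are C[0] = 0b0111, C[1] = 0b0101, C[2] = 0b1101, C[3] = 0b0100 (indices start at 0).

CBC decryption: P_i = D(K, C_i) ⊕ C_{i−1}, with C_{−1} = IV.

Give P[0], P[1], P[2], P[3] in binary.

P[0]: D(K, 0b0111) = 0b0110; 0b0110 ⊕ 0b0000 = 0b0110.
P[1]: D(K, 0b0101) = 0b0100; 0b0100 ⊕ 0b0111 = 0b0011.
P[2]: D(K, 0b1101) = 0b1100; 0b1100 ⊕ 0b0101 = 0b1001.
P[3]: D(K, 0b0100) = 0b0011; 0b0011 ⊕ 0b1101 = 0b1110.

P[0] = 0b0110, P[1] = 0b0011, P[2] = 0b1001, P[3] = 0b1110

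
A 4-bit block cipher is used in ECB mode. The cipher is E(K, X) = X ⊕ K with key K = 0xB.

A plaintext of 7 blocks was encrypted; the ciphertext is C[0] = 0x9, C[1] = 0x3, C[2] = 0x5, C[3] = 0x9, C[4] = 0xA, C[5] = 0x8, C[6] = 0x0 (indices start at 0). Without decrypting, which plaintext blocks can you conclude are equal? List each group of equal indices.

ECB encrypts each block independently with the same key, so equal ciphertext blocks imply equal plaintext blocks.
C[0] = C[3] = 0x9, so P[0] = P[3].

P[0] = P[3]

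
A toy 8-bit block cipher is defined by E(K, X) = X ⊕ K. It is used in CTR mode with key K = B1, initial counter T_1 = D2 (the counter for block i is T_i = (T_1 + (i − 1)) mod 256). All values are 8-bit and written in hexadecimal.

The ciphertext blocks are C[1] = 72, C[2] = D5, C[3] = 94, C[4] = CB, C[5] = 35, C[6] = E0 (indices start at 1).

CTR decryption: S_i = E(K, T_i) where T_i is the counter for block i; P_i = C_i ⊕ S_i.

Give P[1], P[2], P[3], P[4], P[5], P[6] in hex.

P[1]: T = D2, S = E(K, T) = 63; 72 ⊕ 63 = 11.
P[2]: T = D3, S = E(K, T) = 62; D5 ⊕ 62 = B7.
P[3]: T = D4, S = E(K, T) = 65; 94 ⊕ 65 = F1.
P[4]: T = D5, S = E(K, T) = 64; CB ⊕ 64 = AF.
P[5]: T = D6, S = E(K, T) = 67; 35 ⊕ 67 = 52.
P[6]: T = D7, S = E(K, T) = 66; E0 ⊕ 66 = 86.

P[1] = 11, P[2] = B7, P[3] = F1, P[4] = AF, P[5] = 52, P[6] = 86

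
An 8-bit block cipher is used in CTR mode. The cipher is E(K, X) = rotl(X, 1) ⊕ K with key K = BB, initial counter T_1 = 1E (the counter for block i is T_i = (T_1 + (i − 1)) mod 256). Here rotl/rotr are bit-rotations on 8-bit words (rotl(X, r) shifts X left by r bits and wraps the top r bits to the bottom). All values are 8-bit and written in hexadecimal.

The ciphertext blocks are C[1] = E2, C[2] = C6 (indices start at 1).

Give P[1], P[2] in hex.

P[1] = 65, P[2] = 43

CTR decryption: S_i = E(K, T_i) where T_i is the counter for block i; P_i = C_i ⊕ S_i.
P[1]: T = 1E, S = E(K, T) = 87; E2 ⊕ 87 = 65.
P[2]: T = 1F, S = E(K, T) = 85; C6 ⊕ 85 = 43.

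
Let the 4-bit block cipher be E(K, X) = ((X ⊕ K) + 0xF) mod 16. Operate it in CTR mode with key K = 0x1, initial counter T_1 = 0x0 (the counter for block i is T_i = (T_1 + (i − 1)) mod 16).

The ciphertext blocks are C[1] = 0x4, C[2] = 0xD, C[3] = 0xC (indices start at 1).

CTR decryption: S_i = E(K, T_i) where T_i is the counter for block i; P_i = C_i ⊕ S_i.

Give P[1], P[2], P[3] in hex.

P[1]: T = 0x0, S = E(K, T) = 0x0; 0x4 ⊕ 0x0 = 0x4.
P[2]: T = 0x1, S = E(K, T) = 0xF; 0xD ⊕ 0xF = 0x2.
P[3]: T = 0x2, S = E(K, T) = 0x2; 0xC ⊕ 0x2 = 0xE.

P[1] = 0x4, P[2] = 0x2, P[3] = 0xE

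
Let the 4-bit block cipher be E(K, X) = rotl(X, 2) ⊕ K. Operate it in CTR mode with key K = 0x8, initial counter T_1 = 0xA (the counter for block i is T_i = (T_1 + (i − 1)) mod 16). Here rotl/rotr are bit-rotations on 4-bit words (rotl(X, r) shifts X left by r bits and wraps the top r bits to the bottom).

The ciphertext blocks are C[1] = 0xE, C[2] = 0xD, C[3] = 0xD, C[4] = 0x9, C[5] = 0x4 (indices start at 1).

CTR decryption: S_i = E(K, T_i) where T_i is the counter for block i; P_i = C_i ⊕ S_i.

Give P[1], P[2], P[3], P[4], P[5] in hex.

P[1]: T = 0xA, S = E(K, T) = 0x2; 0xE ⊕ 0x2 = 0xC.
P[2]: T = 0xB, S = E(K, T) = 0x6; 0xD ⊕ 0x6 = 0xB.
P[3]: T = 0xC, S = E(K, T) = 0xB; 0xD ⊕ 0xB = 0x6.
P[4]: T = 0xD, S = E(K, T) = 0xF; 0x9 ⊕ 0xF = 0x6.
P[5]: T = 0xE, S = E(K, T) = 0x3; 0x4 ⊕ 0x3 = 0x7.

P[1] = 0xC, P[2] = 0xB, P[3] = 0x6, P[4] = 0x6, P[5] = 0x7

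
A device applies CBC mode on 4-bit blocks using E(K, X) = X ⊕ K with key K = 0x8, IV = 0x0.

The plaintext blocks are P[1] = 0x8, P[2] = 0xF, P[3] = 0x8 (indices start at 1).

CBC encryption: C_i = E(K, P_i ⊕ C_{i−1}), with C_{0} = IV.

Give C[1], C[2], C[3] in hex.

C[1] = 0x0, C[2] = 0x7, C[3] = 0x7

C[1]: P[1] ⊕ 0x0 = 0x8; E(K, 0x8) = 0x0.
C[2]: P[2] ⊕ 0x0 = 0xF; E(K, 0xF) = 0x7.
C[3]: P[3] ⊕ 0x7 = 0xF; E(K, 0xF) = 0x7.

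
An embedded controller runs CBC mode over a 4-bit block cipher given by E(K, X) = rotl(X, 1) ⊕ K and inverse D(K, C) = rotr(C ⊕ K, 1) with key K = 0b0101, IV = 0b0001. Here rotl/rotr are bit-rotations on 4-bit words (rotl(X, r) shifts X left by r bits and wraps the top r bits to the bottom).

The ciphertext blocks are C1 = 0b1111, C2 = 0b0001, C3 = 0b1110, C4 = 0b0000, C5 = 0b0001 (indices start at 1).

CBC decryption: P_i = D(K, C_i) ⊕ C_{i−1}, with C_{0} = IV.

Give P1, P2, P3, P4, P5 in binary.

P1: D(K, 0b1111) = 0b0101; 0b0101 ⊕ 0b0001 = 0b0100.
P2: D(K, 0b0001) = 0b0010; 0b0010 ⊕ 0b1111 = 0b1101.
P3: D(K, 0b1110) = 0b1101; 0b1101 ⊕ 0b0001 = 0b1100.
P4: D(K, 0b0000) = 0b1010; 0b1010 ⊕ 0b1110 = 0b0100.
P5: D(K, 0b0001) = 0b0010; 0b0010 ⊕ 0b0000 = 0b0010.

P1 = 0b0100, P2 = 0b1101, P3 = 0b1100, P4 = 0b0100, P5 = 0b0010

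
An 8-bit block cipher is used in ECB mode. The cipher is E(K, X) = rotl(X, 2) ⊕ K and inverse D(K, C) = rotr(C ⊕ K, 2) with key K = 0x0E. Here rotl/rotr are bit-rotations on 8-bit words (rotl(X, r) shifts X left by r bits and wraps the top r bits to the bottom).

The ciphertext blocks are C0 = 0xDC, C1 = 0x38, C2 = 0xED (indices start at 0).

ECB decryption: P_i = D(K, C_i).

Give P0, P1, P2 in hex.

P0 = 0xB4, P1 = 0x8D, P2 = 0xF8

P0: D(K, 0xDC) = 0xB4.
P1: D(K, 0x38) = 0x8D.
P2: D(K, 0xED) = 0xF8.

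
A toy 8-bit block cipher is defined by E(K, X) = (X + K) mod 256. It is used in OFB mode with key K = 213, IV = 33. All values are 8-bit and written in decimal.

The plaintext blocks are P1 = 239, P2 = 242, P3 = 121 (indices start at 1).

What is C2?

OFB encryption: S_i = E(K, S_{i−1}) with S_{0} = IV; C_i = P_i ⊕ S_i.
C1: S = E(K, 33) = 246; 239 ⊕ 246 = 25.
C2: S = E(K, 246) = 203; 242 ⊕ 203 = 57.

C2 = 57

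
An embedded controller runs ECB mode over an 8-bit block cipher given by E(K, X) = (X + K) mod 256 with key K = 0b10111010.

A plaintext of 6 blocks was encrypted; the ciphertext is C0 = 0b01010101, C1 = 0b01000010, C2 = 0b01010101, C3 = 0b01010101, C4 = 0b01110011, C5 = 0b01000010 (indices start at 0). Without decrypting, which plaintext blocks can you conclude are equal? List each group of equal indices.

P0 = P2 = P3; P1 = P5

ECB encrypts each block independently with the same key, so equal ciphertext blocks imply equal plaintext blocks.
C0 = C2 = C3 = 0b01010101, so P0 = P2 = P3.
C1 = C5 = 0b01000010, so P1 = P5.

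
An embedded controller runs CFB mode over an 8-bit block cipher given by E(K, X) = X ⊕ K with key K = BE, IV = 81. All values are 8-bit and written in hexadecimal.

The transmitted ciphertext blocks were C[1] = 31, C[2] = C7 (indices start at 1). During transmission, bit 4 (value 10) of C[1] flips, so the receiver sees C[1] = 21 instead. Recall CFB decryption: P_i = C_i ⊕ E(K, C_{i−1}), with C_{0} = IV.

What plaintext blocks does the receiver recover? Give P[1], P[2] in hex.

P[1] = 1E, P[2] = 58

Only C[1] changed, to 21. In CFB, a change in C_i flips the same bit in P_i and garbles P_{i+1}. Decrypting the received ciphertext:
P[1]: E(K, 81) = 3F; 21 ⊕ 3F = 1E.
P[2]: E(K, 21) = 9F; C7 ⊕ 9F = 58.
Blocks that differ from the original plaintext: P[1], P[2].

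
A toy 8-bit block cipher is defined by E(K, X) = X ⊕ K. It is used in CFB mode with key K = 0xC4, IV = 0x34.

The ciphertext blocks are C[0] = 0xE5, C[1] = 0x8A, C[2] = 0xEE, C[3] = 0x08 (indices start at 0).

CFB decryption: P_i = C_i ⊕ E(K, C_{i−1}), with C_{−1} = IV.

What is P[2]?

P[2] = 0xA0

P[2]: E(K, 0x8A) = 0x4E; 0xEE ⊕ 0x4E = 0xA0.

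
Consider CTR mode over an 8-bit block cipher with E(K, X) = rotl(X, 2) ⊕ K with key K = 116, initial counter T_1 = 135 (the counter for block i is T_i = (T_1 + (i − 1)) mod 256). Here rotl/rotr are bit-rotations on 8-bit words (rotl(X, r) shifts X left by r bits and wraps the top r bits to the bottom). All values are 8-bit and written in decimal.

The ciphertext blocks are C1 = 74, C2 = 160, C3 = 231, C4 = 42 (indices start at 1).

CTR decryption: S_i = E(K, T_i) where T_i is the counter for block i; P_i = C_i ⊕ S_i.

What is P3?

P3 = 181

P3: T = 137, S = E(K, T) = 82; 231 ⊕ 82 = 181.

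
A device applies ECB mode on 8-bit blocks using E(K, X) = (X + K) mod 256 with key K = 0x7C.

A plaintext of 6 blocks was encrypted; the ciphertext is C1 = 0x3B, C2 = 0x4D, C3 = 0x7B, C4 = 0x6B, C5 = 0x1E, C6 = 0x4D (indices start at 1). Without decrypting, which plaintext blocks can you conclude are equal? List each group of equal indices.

P2 = P6

ECB encrypts each block independently with the same key, so equal ciphertext blocks imply equal plaintext blocks.
C2 = C6 = 0x4D, so P2 = P6.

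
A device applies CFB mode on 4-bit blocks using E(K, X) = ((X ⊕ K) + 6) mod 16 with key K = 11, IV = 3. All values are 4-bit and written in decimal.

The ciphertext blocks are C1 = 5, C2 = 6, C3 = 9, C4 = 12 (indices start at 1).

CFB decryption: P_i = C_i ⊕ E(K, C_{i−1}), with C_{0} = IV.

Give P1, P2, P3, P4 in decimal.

P1: E(K, 3) = 14; 5 ⊕ 14 = 11.
P2: E(K, 5) = 4; 6 ⊕ 4 = 2.
P3: E(K, 6) = 3; 9 ⊕ 3 = 10.
P4: E(K, 9) = 8; 12 ⊕ 8 = 4.

P1 = 11, P2 = 2, P3 = 10, P4 = 4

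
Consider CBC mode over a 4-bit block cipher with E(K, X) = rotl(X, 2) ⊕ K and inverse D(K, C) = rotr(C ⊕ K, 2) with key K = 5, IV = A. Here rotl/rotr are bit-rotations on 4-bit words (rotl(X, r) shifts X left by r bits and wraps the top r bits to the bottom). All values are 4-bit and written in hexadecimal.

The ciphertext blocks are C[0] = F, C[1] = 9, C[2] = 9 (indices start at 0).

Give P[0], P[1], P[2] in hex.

CBC decryption: P_i = D(K, C_i) ⊕ C_{i−1}, with C_{−1} = IV.
P[0]: D(K, F) = A; A ⊕ A = 0.
P[1]: D(K, 9) = 3; 3 ⊕ F = C.
P[2]: D(K, 9) = 3; 3 ⊕ 9 = A.

P[0] = 0, P[1] = C, P[2] = A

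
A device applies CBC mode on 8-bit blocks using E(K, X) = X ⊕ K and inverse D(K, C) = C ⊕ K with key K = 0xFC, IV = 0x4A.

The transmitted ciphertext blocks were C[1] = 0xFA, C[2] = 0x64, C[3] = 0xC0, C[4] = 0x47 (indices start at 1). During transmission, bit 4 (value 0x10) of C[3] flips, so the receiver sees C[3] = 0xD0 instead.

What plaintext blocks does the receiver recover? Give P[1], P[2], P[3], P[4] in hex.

CBC decryption: P_i = D(K, C_i) ⊕ C_{i−1}, with C_{0} = IV.
Only C[3] changed, to 0xD0. In CBC, a change in C_i garbles P_i and flips the same bit in P_{i+1}. Decrypting the received ciphertext:
P[1]: D(K, 0xFA) = 0x06; 0x06 ⊕ 0x4A = 0x4C.
P[2]: D(K, 0x64) = 0x98; 0x98 ⊕ 0xFA = 0x62.
P[3]: D(K, 0xD0) = 0x2C; 0x2C ⊕ 0x64 = 0x48.
P[4]: D(K, 0x47) = 0xBB; 0xBB ⊕ 0xD0 = 0x6B.
Blocks that differ from the original plaintext: P[3], P[4].

P[1] = 0x4C, P[2] = 0x62, P[3] = 0x48, P[4] = 0x6B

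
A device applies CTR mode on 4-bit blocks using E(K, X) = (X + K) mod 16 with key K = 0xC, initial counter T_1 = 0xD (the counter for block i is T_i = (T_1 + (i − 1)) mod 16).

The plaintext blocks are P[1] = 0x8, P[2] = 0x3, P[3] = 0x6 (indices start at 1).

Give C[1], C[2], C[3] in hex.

C[1] = 0x1, C[2] = 0x9, C[3] = 0xD

CTR encryption: S_i = E(K, T_i) where T_i is the counter for block i; C_i = P_i ⊕ S_i.
C[1]: T = 0xD, S = E(K, T) = 0x9; 0x8 ⊕ 0x9 = 0x1.
C[2]: T = 0xE, S = E(K, T) = 0xA; 0x3 ⊕ 0xA = 0x9.
C[3]: T = 0xF, S = E(K, T) = 0xB; 0x6 ⊕ 0xB = 0xD.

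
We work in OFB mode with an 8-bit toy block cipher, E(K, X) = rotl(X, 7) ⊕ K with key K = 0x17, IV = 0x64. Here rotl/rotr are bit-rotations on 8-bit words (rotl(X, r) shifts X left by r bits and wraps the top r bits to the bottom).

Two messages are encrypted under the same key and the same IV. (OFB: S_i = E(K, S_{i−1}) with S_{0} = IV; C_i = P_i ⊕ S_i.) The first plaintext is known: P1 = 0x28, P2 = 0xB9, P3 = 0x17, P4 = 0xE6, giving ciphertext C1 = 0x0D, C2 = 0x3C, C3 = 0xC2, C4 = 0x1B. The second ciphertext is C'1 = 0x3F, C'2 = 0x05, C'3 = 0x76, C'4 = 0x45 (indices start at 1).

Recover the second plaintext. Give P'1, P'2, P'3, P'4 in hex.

In OFB with a reused IV, both messages share the same keystream S_i, so C_i ⊕ C'_i = P_i ⊕ P'_i and thus P'_i = P_i ⊕ C_i ⊕ C'_i.
P'1: 0x28 ⊕ 0x0D ⊕ 0x3F = 0x1A.
P'2: 0xB9 ⊕ 0x3C ⊕ 0x05 = 0x80.
P'3: 0x17 ⊕ 0xC2 ⊕ 0x76 = 0xA3.
P'4: 0xE6 ⊕ 0x1B ⊕ 0x45 = 0xB8.

P'1 = 0x1A, P'2 = 0x80, P'3 = 0xA3, P'4 = 0xB8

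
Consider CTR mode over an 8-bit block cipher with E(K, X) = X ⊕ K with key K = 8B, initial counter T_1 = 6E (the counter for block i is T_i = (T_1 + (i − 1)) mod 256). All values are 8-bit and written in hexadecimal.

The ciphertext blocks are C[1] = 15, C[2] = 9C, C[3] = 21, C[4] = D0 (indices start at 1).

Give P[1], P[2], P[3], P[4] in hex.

CTR decryption: S_i = E(K, T_i) where T_i is the counter for block i; P_i = C_i ⊕ S_i.
P[1]: T = 6E, S = E(K, T) = E5; 15 ⊕ E5 = F0.
P[2]: T = 6F, S = E(K, T) = E4; 9C ⊕ E4 = 78.
P[3]: T = 70, S = E(K, T) = FB; 21 ⊕ FB = DA.
P[4]: T = 71, S = E(K, T) = FA; D0 ⊕ FA = 2A.

P[1] = F0, P[2] = 78, P[3] = DA, P[4] = 2A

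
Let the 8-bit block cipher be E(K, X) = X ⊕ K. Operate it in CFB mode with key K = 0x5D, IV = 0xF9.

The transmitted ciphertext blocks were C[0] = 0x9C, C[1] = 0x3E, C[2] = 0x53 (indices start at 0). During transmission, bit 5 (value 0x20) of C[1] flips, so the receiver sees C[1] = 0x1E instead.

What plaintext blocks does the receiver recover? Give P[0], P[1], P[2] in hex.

CFB decryption: P_i = C_i ⊕ E(K, C_{i−1}), with C_{−1} = IV.
Only C[1] changed, to 0x1E. In CFB, a change in C_i flips the same bit in P_i and garbles P_{i+1}. Decrypting the received ciphertext:
P[0]: E(K, 0xF9) = 0xA4; 0x9C ⊕ 0xA4 = 0x38.
P[1]: E(K, 0x9C) = 0xC1; 0x1E ⊕ 0xC1 = 0xDF.
P[2]: E(K, 0x1E) = 0x43; 0x53 ⊕ 0x43 = 0x10.
Blocks that differ from the original plaintext: P[1], P[2].

P[0] = 0x38, P[1] = 0xDF, P[2] = 0x10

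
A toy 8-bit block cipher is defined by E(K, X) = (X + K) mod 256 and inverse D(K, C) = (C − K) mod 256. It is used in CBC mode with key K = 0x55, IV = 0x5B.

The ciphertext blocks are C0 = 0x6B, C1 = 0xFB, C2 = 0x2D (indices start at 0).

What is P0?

CBC decryption: P_i = D(K, C_i) ⊕ C_{i−1}, with C_{−1} = IV.
P0: D(K, 0x6B) = 0x16; 0x16 ⊕ 0x5B = 0x4D.

P0 = 0x4D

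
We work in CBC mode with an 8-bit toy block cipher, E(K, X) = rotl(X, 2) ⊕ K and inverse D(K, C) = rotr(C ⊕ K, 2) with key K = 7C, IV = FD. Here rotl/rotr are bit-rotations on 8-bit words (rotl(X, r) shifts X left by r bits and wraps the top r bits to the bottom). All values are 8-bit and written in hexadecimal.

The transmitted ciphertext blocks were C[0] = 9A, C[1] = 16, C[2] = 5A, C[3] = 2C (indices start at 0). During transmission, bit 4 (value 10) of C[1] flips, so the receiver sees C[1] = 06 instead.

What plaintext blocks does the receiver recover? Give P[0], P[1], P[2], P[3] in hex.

P[0] = 44, P[1] = 04, P[2] = 8F, P[3] = 4E

CBC decryption: P_i = D(K, C_i) ⊕ C_{i−1}, with C_{−1} = IV.
Only C[1] changed, to 06. In CBC, a change in C_i garbles P_i and flips the same bit in P_{i+1}. Decrypting the received ciphertext:
P[0]: D(K, 9A) = B9; B9 ⊕ FD = 44.
P[1]: D(K, 06) = 9E; 9E ⊕ 9A = 04.
P[2]: D(K, 5A) = 89; 89 ⊕ 06 = 8F.
P[3]: D(K, 2C) = 14; 14 ⊕ 5A = 4E.
Blocks that differ from the original plaintext: P[1], P[2].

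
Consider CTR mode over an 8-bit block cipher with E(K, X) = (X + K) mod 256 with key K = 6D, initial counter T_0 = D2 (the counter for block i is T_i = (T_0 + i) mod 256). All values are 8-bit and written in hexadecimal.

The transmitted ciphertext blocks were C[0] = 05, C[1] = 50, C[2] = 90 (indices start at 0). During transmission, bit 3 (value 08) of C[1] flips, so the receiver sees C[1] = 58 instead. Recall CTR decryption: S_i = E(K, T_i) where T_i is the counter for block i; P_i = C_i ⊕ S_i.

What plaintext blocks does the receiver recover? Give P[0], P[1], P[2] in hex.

P[0] = 3A, P[1] = 18, P[2] = D1

Only C[1] changed, to 58. In CTR, a change in C_i flips the same bit in P_i only; the keystream is unaffected. Decrypting the received ciphertext:
P[0]: T = D2, S = E(K, T) = 3F; 05 ⊕ 3F = 3A.
P[1]: T = D3, S = E(K, T) = 40; 58 ⊕ 40 = 18.
P[2]: T = D4, S = E(K, T) = 41; 90 ⊕ 41 = D1.
Blocks that differ from the original plaintext: P[1].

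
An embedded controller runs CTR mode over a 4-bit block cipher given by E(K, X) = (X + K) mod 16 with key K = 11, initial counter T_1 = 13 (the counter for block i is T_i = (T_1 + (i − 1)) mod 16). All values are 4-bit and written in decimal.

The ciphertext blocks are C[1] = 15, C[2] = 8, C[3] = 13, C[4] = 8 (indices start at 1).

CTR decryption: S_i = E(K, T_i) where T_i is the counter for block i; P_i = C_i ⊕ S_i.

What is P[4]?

P[4] = 3

P[4]: T = 0, S = E(K, T) = 11; 8 ⊕ 11 = 3.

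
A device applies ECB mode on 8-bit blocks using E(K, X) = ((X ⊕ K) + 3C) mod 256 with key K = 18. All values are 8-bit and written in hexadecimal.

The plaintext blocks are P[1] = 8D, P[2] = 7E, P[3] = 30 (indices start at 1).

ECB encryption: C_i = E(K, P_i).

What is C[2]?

C[2] = A2

C[2]: E(K, 7E) = A2.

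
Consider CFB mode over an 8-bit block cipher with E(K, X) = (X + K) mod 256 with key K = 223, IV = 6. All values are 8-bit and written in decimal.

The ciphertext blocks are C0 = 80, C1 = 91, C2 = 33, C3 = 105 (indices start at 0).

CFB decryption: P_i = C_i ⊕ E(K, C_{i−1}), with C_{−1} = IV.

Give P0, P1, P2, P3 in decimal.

P0: E(K, 6) = 229; 80 ⊕ 229 = 181.
P1: E(K, 80) = 47; 91 ⊕ 47 = 116.
P2: E(K, 91) = 58; 33 ⊕ 58 = 27.
P3: E(K, 33) = 0; 105 ⊕ 0 = 105.

P0 = 181, P1 = 116, P2 = 27, P3 = 105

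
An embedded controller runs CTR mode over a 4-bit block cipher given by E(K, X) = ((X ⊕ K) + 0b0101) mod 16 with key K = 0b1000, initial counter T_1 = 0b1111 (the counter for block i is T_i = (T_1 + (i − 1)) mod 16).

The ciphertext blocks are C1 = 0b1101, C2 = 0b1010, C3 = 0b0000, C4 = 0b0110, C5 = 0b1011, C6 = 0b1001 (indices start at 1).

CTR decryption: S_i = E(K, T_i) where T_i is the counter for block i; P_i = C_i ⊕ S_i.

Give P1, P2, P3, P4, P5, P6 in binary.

P1: T = 0b1111, S = E(K, T) = 0b1100; 0b1101 ⊕ 0b1100 = 0b0001.
P2: T = 0b0000, S = E(K, T) = 0b1101; 0b1010 ⊕ 0b1101 = 0b0111.
P3: T = 0b0001, S = E(K, T) = 0b1110; 0b0000 ⊕ 0b1110 = 0b1110.
P4: T = 0b0010, S = E(K, T) = 0b1111; 0b0110 ⊕ 0b1111 = 0b1001.
P5: T = 0b0011, S = E(K, T) = 0b0000; 0b1011 ⊕ 0b0000 = 0b1011.
P6: T = 0b0100, S = E(K, T) = 0b0001; 0b1001 ⊕ 0b0001 = 0b1000.

P1 = 0b0001, P2 = 0b0111, P3 = 0b1110, P4 = 0b1001, P5 = 0b1011, P6 = 0b1000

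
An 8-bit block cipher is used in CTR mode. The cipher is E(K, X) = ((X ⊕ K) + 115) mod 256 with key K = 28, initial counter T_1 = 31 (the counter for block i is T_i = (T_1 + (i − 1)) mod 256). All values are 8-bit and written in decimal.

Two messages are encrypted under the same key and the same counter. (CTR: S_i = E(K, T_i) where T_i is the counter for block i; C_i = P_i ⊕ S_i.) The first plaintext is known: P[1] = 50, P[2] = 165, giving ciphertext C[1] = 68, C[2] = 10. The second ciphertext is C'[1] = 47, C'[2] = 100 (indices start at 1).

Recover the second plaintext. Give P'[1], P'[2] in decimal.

P'[1] = 89, P'[2] = 203

In CTR with a reused counter, both messages share the same keystream S_i, so C_i ⊕ C'_i = P_i ⊕ P'_i and thus P'_i = P_i ⊕ C_i ⊕ C'_i.
P'[1]: 50 ⊕ 68 ⊕ 47 = 89.
P'[2]: 165 ⊕ 10 ⊕ 100 = 203.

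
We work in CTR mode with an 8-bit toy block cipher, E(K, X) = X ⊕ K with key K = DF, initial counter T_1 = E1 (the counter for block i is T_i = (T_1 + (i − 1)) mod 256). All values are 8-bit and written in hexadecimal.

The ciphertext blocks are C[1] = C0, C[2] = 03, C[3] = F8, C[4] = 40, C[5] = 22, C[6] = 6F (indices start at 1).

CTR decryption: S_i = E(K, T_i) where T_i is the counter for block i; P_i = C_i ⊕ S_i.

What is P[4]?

P[4]: T = E4, S = E(K, T) = 3B; 40 ⊕ 3B = 7B.

P[4] = 7B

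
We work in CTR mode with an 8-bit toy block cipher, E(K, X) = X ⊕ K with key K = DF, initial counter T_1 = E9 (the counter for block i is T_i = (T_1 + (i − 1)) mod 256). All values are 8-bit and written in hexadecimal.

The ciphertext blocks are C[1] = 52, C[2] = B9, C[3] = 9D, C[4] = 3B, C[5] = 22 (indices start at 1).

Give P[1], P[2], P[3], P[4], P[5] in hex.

CTR decryption: S_i = E(K, T_i) where T_i is the counter for block i; P_i = C_i ⊕ S_i.
P[1]: T = E9, S = E(K, T) = 36; 52 ⊕ 36 = 64.
P[2]: T = EA, S = E(K, T) = 35; B9 ⊕ 35 = 8C.
P[3]: T = EB, S = E(K, T) = 34; 9D ⊕ 34 = A9.
P[4]: T = EC, S = E(K, T) = 33; 3B ⊕ 33 = 08.
P[5]: T = ED, S = E(K, T) = 32; 22 ⊕ 32 = 10.

P[1] = 64, P[2] = 8C, P[3] = A9, P[4] = 08, P[5] = 10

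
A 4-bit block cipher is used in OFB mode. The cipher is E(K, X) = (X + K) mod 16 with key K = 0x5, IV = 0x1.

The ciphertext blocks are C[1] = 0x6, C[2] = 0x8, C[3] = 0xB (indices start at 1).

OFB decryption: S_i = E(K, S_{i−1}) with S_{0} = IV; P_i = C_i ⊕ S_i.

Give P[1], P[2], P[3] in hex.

P[1] = 0x0, P[2] = 0x3, P[3] = 0xB

P[1]: S = E(K, 0x1) = 0x6; 0x6 ⊕ 0x6 = 0x0.
P[2]: S = E(K, 0x6) = 0xB; 0x8 ⊕ 0xB = 0x3.
P[3]: S = E(K, 0xB) = 0x0; 0xB ⊕ 0x0 = 0xB.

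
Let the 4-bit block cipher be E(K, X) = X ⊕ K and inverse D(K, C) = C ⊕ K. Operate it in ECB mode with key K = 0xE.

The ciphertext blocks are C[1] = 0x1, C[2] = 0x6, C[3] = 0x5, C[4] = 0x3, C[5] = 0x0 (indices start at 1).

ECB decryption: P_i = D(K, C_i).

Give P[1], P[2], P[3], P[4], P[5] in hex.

P[1]: D(K, 0x1) = 0xF.
P[2]: D(K, 0x6) = 0x8.
P[3]: D(K, 0x5) = 0xB.
P[4]: D(K, 0x3) = 0xD.
P[5]: D(K, 0x0) = 0xE.

P[1] = 0xF, P[2] = 0x8, P[3] = 0xB, P[4] = 0xD, P[5] = 0xE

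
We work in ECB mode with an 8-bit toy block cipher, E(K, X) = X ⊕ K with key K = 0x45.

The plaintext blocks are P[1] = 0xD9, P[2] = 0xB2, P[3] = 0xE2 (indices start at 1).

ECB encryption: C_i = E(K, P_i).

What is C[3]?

C[3] = 0xA7

C[3]: E(K, 0xE2) = 0xA7.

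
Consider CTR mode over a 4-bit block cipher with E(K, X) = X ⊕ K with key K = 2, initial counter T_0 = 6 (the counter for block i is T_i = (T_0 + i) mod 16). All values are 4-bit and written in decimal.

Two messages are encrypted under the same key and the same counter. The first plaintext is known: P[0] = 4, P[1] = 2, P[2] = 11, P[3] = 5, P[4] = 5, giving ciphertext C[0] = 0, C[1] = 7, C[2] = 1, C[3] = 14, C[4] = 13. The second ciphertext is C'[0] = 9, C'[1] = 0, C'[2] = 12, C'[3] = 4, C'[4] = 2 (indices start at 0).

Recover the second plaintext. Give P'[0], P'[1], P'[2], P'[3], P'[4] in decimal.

In CTR with a reused counter, both messages share the same keystream S_i, so C_i ⊕ C'_i = P_i ⊕ P'_i and thus P'_i = P_i ⊕ C_i ⊕ C'_i.
P'[0]: 4 ⊕ 0 ⊕ 9 = 13.
P'[1]: 2 ⊕ 7 ⊕ 0 = 5.
P'[2]: 11 ⊕ 1 ⊕ 12 = 6.
P'[3]: 5 ⊕ 14 ⊕ 4 = 15.
P'[4]: 5 ⊕ 13 ⊕ 2 = 10.

P'[0] = 13, P'[1] = 5, P'[2] = 6, P'[3] = 15, P'[4] = 10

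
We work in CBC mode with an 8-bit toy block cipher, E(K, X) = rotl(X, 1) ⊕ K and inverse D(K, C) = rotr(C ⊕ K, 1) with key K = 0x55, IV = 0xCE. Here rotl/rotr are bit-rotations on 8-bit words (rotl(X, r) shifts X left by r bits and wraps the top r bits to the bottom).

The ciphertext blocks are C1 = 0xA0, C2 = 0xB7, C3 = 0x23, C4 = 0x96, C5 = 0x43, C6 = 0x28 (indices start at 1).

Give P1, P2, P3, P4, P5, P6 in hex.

P1 = 0x34, P2 = 0xD1, P3 = 0x8C, P4 = 0xC2, P5 = 0x9D, P6 = 0xFD

CBC decryption: P_i = D(K, C_i) ⊕ C_{i−1}, with C_{0} = IV.
P1: D(K, 0xA0) = 0xFA; 0xFA ⊕ 0xCE = 0x34.
P2: D(K, 0xB7) = 0x71; 0x71 ⊕ 0xA0 = 0xD1.
P3: D(K, 0x23) = 0x3B; 0x3B ⊕ 0xB7 = 0x8C.
P4: D(K, 0x96) = 0xE1; 0xE1 ⊕ 0x23 = 0xC2.
P5: D(K, 0x43) = 0x0B; 0x0B ⊕ 0x96 = 0x9D.
P6: D(K, 0x28) = 0xBE; 0xBE ⊕ 0x43 = 0xFD.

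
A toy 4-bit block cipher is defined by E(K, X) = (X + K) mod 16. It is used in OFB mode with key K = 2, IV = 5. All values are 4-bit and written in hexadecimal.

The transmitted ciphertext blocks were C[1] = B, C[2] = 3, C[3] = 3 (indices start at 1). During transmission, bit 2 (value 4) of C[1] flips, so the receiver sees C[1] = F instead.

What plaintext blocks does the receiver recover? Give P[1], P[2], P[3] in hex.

OFB decryption: S_i = E(K, S_{i−1}) with S_{0} = IV; P_i = C_i ⊕ S_i.
Only C[1] changed, to F. In OFB, a change in C_i flips the same bit in P_i only; the keystream is unaffected. Decrypting the received ciphertext:
P[1]: S = E(K, 5) = 7; F ⊕ 7 = 8.
P[2]: S = E(K, 7) = 9; 3 ⊕ 9 = A.
P[3]: S = E(K, 9) = B; 3 ⊕ B = 8.
Blocks that differ from the original plaintext: P[1].

P[1] = 8, P[2] = A, P[3] = 8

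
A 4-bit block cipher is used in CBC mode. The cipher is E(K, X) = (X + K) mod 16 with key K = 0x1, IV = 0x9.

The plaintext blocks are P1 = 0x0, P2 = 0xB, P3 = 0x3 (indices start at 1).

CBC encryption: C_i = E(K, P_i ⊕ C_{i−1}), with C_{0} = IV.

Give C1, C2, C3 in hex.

C1: P1 ⊕ 0x9 = 0x9; E(K, 0x9) = 0xA.
C2: P2 ⊕ 0xA = 0x1; E(K, 0x1) = 0x2.
C3: P3 ⊕ 0x2 = 0x1; E(K, 0x1) = 0x2.

C1 = 0xA, C2 = 0x2, C3 = 0x2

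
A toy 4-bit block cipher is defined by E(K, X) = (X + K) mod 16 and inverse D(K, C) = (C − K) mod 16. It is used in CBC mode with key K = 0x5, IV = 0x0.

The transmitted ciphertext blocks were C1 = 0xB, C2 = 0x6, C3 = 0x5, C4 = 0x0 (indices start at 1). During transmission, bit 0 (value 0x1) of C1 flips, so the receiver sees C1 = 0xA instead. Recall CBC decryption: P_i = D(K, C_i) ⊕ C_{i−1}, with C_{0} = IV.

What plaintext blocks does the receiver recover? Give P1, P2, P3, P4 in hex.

P1 = 0x5, P2 = 0xB, P3 = 0x6, P4 = 0xE

Only C1 changed, to 0xA. In CBC, a change in C_i garbles P_i and flips the same bit in P_{i+1}. Decrypting the received ciphertext:
P1: D(K, 0xA) = 0x5; 0x5 ⊕ 0x0 = 0x5.
P2: D(K, 0x6) = 0x1; 0x1 ⊕ 0xA = 0xB.
P3: D(K, 0x5) = 0x0; 0x0 ⊕ 0x6 = 0x6.
P4: D(K, 0x0) = 0xB; 0xB ⊕ 0x5 = 0xE.
Blocks that differ from the original plaintext: P1, P2.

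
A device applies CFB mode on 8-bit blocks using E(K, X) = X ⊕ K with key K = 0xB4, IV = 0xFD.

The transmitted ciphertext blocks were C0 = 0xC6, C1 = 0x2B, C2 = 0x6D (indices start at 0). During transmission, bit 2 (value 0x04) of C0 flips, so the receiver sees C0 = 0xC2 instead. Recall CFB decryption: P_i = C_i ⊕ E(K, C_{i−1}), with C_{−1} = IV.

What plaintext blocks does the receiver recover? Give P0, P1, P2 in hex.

P0 = 0x8B, P1 = 0x5D, P2 = 0xF2

Only C0 changed, to 0xC2. In CFB, a change in C_i flips the same bit in P_i and garbles P_{i+1}. Decrypting the received ciphertext:
P0: E(K, 0xFD) = 0x49; 0xC2 ⊕ 0x49 = 0x8B.
P1: E(K, 0xC2) = 0x76; 0x2B ⊕ 0x76 = 0x5D.
P2: E(K, 0x2B) = 0x9F; 0x6D ⊕ 0x9F = 0xF2.
Blocks that differ from the original plaintext: P0, P1.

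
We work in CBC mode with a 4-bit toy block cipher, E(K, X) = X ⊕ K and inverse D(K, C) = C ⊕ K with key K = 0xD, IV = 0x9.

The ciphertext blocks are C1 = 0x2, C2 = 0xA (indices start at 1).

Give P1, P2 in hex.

P1 = 0x6, P2 = 0x5

CBC decryption: P_i = D(K, C_i) ⊕ C_{i−1}, with C_{0} = IV.
P1: D(K, 0x2) = 0xF; 0xF ⊕ 0x9 = 0x6.
P2: D(K, 0xA) = 0x7; 0x7 ⊕ 0x2 = 0x5.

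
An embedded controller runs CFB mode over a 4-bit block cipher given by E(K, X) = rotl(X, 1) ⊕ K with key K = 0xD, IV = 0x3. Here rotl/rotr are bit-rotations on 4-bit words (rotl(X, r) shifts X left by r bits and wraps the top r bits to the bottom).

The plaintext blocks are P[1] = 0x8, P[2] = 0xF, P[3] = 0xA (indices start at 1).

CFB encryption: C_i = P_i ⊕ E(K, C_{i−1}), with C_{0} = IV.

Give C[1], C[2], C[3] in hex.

C[1]: E(K, 0x3) = 0xB; 0x8 ⊕ 0xB = 0x3.
C[2]: E(K, 0x3) = 0xB; 0xF ⊕ 0xB = 0x4.
C[3]: E(K, 0x4) = 0x5; 0xA ⊕ 0x5 = 0xF.

C[1] = 0x3, C[2] = 0x4, C[3] = 0xF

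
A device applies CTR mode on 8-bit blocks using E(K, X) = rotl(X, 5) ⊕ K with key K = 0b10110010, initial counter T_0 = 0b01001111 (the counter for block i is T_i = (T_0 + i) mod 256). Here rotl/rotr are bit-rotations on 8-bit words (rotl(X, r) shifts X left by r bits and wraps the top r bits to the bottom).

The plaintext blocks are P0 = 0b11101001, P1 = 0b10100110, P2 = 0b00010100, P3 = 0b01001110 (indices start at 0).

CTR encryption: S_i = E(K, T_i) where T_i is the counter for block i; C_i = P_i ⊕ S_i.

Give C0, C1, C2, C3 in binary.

C0: T = 0b01001111, S = E(K, T) = 0b01011011; 0b11101001 ⊕ 0b01011011 = 0b10110010.
C1: T = 0b01010000, S = E(K, T) = 0b10111000; 0b10100110 ⊕ 0b10111000 = 0b00011110.
C2: T = 0b01010001, S = E(K, T) = 0b10011000; 0b00010100 ⊕ 0b10011000 = 0b10001100.
C3: T = 0b01010010, S = E(K, T) = 0b11111000; 0b01001110 ⊕ 0b11111000 = 0b10110110.

C0 = 0b10110010, C1 = 0b00011110, C2 = 0b10001100, C3 = 0b10110110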